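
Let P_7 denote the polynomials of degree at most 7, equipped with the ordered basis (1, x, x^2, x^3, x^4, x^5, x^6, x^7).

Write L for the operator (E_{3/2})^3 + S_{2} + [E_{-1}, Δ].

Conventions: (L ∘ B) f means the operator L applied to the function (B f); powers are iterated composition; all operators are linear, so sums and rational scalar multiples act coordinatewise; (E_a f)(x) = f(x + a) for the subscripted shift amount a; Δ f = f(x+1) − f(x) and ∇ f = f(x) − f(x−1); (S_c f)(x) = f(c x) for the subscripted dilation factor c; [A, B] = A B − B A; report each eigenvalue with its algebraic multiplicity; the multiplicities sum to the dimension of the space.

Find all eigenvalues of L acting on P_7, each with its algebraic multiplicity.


λ = 2 (multiplicity 1), λ = 3 (multiplicity 1), λ = 5 (multiplicity 1), λ = 9 (multiplicity 1), λ = 17 (multiplicity 1), λ = 33 (multiplicity 1), λ = 65 (multiplicity 1), λ = 129 (multiplicity 1)

image of 1: 2
image of x: 3x + 9/2
image of x^2: 5x^2 + 9x + 81/4
image of x^3: 9x^3 + (27/2)x^2 + (243/4)x + 729/8
image of x^4: 17x^4 + 18x^3 + (243/2)x^2 + (729/2)x + 6561/16
image of x^5: 33x^5 + (45/2)x^4 + (405/2)x^3 + (3645/4)x^2 + (32805/16)x + 59049/32
image of x^6: 65x^6 + 27x^5 + (1215/4)x^4 + (3645/2)x^3 + (98415/16)x^2 + (177147/16)x + 531441/64
image of x^7: 129x^7 + (63/2)x^6 + (1701/4)x^5 + (25515/8)x^4 + (229635/16)x^3 + (1240029/32)x^2 + (3720087/64)x + 4782969/128
the matrix is upper triangular; its diagonal is (2, 3, 5, 9, 17, 33, 65, 129)
for a triangular matrix the eigenvalues are the diagonal entries, with algebraic multiplicity their repetition count


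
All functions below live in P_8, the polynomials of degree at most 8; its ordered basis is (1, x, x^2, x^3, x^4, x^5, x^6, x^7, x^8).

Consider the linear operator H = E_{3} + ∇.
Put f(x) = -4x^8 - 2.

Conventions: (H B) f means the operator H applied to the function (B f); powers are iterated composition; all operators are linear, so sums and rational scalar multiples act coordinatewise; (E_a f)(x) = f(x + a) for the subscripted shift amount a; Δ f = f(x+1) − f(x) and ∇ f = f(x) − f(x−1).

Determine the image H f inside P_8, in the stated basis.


E_{3} f = -4x^8 - 96x^7 - 1008x^6 - 6048x^5 - 22680x^4 - 54432x^3 - 81648x^2 - 69984x - 26246
∇ f = -32x^7 + 112x^6 - 224x^5 + 280x^4 - 224x^3 + 112x^2 - 32x + 4
(E_{3} + ∇) f = -4x^8 - 128x^7 - 896x^6 - 6272x^5 - 22400x^4 - 54656x^3 - 81536x^2 - 70016x - 26242

the image equals g(x) = -4x^8 - 128x^7 - 896x^6 - 6272x^5 - 22400x^4 - 54656x^3 - 81536x^2 - 70016x - 26242


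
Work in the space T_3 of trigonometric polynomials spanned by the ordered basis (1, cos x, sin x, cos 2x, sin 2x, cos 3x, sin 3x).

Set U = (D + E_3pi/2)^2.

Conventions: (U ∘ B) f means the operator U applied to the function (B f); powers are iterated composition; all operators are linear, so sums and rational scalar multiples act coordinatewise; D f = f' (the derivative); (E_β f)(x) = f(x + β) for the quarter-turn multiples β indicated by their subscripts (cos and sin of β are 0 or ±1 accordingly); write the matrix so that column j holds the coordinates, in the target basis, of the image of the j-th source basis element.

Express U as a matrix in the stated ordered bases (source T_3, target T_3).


image of 1: 1
image of cos x: 0
image of sin x: 0
image of cos 2x: -3cos 2x + 4sin 2x
image of sin 2x: -4cos 2x - 3sin 2x
image of cos 3x: -16cos 3x
image of sin 3x: -16sin 3x
each image's coordinates form column j of the matrix

the matrix is [[1, 0, 0, 0, 0, 0, 0]; [0, 0, 0, 0, 0, 0, 0]; [0, 0, 0, 0, 0, 0, 0]; [0, 0, 0, -3, -4, 0, 0]; [0, 0, 0, 4, -3, 0, 0]; [0, 0, 0, 0, 0, -16, 0]; [0, 0, 0, 0, 0, 0, -16]] (rows listed top to bottom)


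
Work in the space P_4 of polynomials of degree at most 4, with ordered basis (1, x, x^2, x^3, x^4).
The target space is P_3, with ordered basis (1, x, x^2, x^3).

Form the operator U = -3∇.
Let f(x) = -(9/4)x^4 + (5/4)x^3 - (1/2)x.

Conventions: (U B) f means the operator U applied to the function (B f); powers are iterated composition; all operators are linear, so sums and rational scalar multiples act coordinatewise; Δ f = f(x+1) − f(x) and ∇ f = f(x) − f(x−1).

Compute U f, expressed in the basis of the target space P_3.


∇ f = -9x^3 + (69/4)x^2 - (51/4)x + 3
(-3∇) f = 27x^3 - (207/4)x^2 + (153/4)x - 9

the image equals g(x) = 27x^3 - (207/4)x^2 + (153/4)x - 9


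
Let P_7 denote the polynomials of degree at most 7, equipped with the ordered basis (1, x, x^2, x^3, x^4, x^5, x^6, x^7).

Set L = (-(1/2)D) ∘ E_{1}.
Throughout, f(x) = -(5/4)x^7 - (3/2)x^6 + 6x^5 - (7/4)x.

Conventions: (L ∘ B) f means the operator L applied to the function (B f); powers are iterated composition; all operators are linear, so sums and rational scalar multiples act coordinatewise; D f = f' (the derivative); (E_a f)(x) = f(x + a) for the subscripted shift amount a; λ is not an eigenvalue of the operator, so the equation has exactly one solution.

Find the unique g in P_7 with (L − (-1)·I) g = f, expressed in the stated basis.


the image equals g(x) = -(5/4)x^7 - (47/8)x^6 - (303/8)x^5 - (3975/16)x^4 - (9115/8)x^3 - (64155/16)x^2 - (150613/16)x - 353247/32

write g with unknown coordinates in the stated basis and equate coefficients in (L − (-1)·I) g = f
solving from the highest basis element down gives g = -(5/4)x^7 - (47/8)x^6 - (303/8)x^5 - (3975/16)x^4 - (9115/8)x^3 - (64155/16)x^2 - (150613/16)x - 353247/32
check: L g = (35/8)x^6 + (351/8)x^5 + (3975/16)x^4 + (9115/8)x^3 + (64155/16)x^2 + (150585/16)x + 353247/32
so L g − (-1)·g = -(5/4)x^7 - (3/2)x^6 + 6x^5 - (7/4)x = f ✓


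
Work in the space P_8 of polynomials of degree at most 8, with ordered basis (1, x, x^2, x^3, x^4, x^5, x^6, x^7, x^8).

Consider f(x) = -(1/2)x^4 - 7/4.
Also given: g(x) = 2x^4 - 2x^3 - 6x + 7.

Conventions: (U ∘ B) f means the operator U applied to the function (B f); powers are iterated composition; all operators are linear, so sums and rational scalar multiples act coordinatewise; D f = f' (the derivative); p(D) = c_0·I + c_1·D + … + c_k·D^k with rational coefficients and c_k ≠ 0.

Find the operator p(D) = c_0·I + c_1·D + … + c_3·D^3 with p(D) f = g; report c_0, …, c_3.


D^0 f = -(1/2)x^4 - 7/4
D^1 f = -2x^3
D^2 f = -6x^2
D^3 f = -12x
matching coefficients of g against c_0 f + c_1 Df + … from the top degree down determines the c_i
solution: c_0 = -4, c_1 = 1, c_2 = 0, c_3 = 1/2

p(D) = -4·I + D + (1/2)·D^3, i.e. c_0 = -4, c_1 = 1, c_2 = 0, c_3 = 1/2


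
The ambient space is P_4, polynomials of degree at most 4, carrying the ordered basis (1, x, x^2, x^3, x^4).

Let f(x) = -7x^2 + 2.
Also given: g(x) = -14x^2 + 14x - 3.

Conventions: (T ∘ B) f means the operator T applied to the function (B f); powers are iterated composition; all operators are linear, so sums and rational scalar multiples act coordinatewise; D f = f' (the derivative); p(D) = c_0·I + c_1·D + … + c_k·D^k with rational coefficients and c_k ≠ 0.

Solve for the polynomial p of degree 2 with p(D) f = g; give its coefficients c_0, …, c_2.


p(D) = 2·I − D + (1/2)·D^2, i.e. c_0 = 2, c_1 = -1, c_2 = 1/2

D^0 f = -7x^2 + 2
D^1 f = -14x
D^2 f = -14
matching coefficients of g against c_0 f + c_1 Df + … from the top degree down determines the c_i
solution: c_0 = 2, c_1 = -1, c_2 = 1/2


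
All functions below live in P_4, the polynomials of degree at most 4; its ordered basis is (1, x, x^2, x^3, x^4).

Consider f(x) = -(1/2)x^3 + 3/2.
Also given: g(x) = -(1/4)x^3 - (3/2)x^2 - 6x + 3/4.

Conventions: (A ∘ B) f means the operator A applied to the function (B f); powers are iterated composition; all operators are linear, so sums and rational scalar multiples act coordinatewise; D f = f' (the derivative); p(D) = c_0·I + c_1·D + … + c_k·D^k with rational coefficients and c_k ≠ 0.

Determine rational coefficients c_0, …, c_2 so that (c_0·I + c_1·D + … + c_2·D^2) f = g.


D^0 f = -(1/2)x^3 + 3/2
D^1 f = -(3/2)x^2
D^2 f = -3x
matching coefficients of g against c_0 f + c_1 Df + … from the top degree down determines the c_i
solution: c_0 = 1/2, c_1 = 1, c_2 = 2

p(D) = (1/2)·I + D + 2·D^2, i.e. c_0 = 1/2, c_1 = 1, c_2 = 2


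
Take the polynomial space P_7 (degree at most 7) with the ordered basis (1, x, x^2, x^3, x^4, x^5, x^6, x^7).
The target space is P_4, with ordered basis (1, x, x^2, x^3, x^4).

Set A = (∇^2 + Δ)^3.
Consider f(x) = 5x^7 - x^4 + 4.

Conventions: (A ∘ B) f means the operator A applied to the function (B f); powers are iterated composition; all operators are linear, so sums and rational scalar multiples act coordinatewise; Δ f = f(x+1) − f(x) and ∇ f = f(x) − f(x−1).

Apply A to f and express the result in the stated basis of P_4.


∇ f = 35x^6 - 105x^5 + 175x^4 - 179x^3 + 111x^2 - 39x + 6
∇ ∇ f = 210x^5 - 1050x^4 + 2450x^3 - 3162x^2 + 2194x - 644
Δ f = 35x^6 + 105x^5 + 175x^4 + 171x^3 + 99x^2 + 31x + 4
(∇^2 + Δ) f = 35x^6 + 315x^5 - 875x^4 + 2621x^3 - 3063x^2 + 2225x - 640
∇ (∇^2 + Δ) f = 210x^5 + 1050x^4 - 5950x^3 + 15738x^2 - 18854x + 9064
∇ ∇ (∇^2 + Δ) f = 1050x^4 + 2100x^3 - 22050x^2 + 52476x - 41382
Δ (∇^2 + Δ) f = 210x^5 + 2100x^4 + 350x^3 + 6288x^2 + 22x + 1258
(∇^2 + Δ) (∇^2 + Δ) f = 210x^5 + 3150x^4 + 2450x^3 - 15762x^2 + 52498x - 40124
∇ (∇^2 + Δ) (∇^2 + Δ) f = 1050x^4 + 10500x^3 - 9450x^2 - 27324x + 67770
∇ ∇ (∇^2 + Δ) (∇^2 + Δ) f = 4200x^3 + 25200x^2 - 46200x - 8424
Δ (∇^2 + Δ) (∇^2 + Δ) f = 1050x^4 + 14700x^3 + 28350x^2 - 10524x + 42546
(∇^2 + Δ) (∇^2 + Δ) (∇^2 + Δ) f = 1050x^4 + 18900x^3 + 53550x^2 - 56724x + 34122

the result is g(x) = 1050x^4 + 18900x^3 + 53550x^2 - 56724x + 34122


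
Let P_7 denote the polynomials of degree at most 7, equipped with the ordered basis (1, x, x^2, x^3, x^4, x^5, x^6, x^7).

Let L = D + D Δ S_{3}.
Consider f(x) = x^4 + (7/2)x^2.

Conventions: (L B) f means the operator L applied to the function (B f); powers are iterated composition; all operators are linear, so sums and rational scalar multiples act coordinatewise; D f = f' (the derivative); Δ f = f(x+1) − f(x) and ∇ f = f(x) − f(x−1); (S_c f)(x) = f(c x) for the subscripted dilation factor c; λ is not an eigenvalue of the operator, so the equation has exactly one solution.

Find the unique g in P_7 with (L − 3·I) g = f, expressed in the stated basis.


write g with unknown coordinates in the stated basis and equate coefficients in (L − 3·I) g = f
solving from the highest basis element down gives g = -(1/3)x^4 - (4/9)x^3 - (1973/18)x^2 - (5537/27)x - 62696/81
check: L g = -(4/3)x^3 - (976/3)x^2 - (5537/9)x - 62696/27
so L g − 3·g = x^4 + (7/2)x^2 = f ✓

the image equals g(x) = -(1/3)x^4 - (4/9)x^3 - (1973/18)x^2 - (5537/27)x - 62696/81


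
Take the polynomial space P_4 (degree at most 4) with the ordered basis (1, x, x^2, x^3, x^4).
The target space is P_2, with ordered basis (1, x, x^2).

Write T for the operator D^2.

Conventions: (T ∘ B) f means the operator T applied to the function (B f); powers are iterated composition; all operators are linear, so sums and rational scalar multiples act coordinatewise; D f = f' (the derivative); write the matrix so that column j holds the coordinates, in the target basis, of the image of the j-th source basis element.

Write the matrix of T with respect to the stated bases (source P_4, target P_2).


the matrix is [[0, 0, 2, 0, 0]; [0, 0, 0, 6, 0]; [0, 0, 0, 0, 12]] (rows listed top to bottom)

image of 1: 0
image of x: 0
image of x^2: 2
image of x^3: 6x
image of x^4: 12x^2
each image's coordinates form column j of the matrix


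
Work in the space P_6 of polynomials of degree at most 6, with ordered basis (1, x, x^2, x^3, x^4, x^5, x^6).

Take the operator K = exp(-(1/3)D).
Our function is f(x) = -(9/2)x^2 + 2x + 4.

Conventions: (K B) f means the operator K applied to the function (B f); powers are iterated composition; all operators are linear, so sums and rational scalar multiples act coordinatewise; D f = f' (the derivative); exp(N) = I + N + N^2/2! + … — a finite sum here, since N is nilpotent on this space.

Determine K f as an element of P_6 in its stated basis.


the image equals g(x) = -(9/2)x^2 + 5x + 17/6

order-1 term: 3x - 2/3
order-2 term: -1/2
the series for exp(-(1/3)D) f terminates at order 2
exp(-(1/3)D) f = -(9/2)x^2 + 5x + 17/6


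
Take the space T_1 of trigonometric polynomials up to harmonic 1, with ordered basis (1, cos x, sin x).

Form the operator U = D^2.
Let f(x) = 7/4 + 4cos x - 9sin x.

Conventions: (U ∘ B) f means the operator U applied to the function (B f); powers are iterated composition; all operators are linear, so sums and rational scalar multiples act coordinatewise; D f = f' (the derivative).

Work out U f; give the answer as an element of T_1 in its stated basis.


the image equals g(x) = -4cos x + 9sin x

D f = -9cos x - 4sin x
D D f = -4cos x + 9sin x


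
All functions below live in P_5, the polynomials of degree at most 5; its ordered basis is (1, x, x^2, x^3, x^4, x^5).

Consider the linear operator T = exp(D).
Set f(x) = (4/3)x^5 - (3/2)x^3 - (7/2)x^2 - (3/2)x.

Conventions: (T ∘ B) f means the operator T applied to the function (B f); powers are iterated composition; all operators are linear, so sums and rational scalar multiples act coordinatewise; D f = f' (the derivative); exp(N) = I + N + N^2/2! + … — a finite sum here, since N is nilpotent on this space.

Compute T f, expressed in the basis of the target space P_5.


g(x) = (4/3)x^5 + (20/3)x^4 + (71/6)x^3 + (16/3)x^2 - (19/3)x - 31/6

order-1 term: (20/3)x^4 - (9/2)x^2 - 7x - 3/2
order-2 term: (40/3)x^3 - (9/2)x - 7/2
order-3 term: (40/3)x^2 - 3/2
order-4 term: (20/3)x
order-5 term: 4/3
the series for exp(D) f terminates at order 5
exp(D) f = (4/3)x^5 + (20/3)x^4 + (71/6)x^3 + (16/3)x^2 - (19/3)x - 31/6


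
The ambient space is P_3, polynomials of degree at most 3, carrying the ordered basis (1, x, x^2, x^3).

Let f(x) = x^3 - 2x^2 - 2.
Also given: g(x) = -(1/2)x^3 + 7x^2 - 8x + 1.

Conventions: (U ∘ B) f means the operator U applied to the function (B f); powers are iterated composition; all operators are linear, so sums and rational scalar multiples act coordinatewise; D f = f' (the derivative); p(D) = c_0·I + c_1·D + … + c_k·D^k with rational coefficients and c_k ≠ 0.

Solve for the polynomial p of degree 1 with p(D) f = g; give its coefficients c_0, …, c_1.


c_0 = -1/2, c_1 = 2

D^0 f = x^3 - 2x^2 - 2
D^1 f = 3x^2 - 4x
matching coefficients of g against c_0 f + c_1 Df + … from the top degree down determines the c_i
solution: c_0 = -1/2, c_1 = 2


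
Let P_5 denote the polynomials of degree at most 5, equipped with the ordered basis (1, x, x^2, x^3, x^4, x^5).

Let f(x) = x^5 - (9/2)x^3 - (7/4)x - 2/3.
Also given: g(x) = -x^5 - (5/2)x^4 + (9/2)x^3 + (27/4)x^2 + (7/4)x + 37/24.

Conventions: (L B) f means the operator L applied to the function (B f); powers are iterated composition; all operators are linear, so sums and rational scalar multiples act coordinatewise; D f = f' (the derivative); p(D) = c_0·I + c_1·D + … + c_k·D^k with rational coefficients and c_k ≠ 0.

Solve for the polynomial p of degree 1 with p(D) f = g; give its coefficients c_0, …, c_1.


D^0 f = x^5 - (9/2)x^3 - (7/4)x - 2/3
D^1 f = 5x^4 - (27/2)x^2 - 7/4
matching coefficients of g against c_0 f + c_1 Df + … from the top degree down determines the c_i
solution: c_0 = -1, c_1 = -1/2

c_0 = -1, c_1 = -1/2


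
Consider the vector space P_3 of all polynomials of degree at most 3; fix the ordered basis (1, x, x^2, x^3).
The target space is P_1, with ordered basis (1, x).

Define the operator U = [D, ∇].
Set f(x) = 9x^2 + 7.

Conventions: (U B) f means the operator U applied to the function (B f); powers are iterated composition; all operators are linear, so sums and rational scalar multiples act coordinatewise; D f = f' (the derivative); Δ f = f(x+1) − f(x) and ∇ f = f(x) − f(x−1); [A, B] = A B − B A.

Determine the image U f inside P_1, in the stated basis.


∇ f = 18x - 9
D ∇ f = 18
D f = 18x
∇ D f = 18
[D, ∇] f = 0

the image equals g(x) = 0


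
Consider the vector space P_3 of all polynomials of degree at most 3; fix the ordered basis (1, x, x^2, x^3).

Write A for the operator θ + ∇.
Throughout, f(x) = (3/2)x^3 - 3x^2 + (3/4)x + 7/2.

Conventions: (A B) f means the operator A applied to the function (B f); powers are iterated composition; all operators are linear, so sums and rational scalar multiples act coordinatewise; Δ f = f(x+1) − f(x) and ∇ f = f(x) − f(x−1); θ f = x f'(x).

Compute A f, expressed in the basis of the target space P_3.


θ f = (9/2)x^3 - 6x^2 + (3/4)x
∇ f = (9/2)x^2 - (21/2)x + 21/4
(θ + ∇) f = (9/2)x^3 - (3/2)x^2 - (39/4)x + 21/4

g(x) = (9/2)x^3 - (3/2)x^2 - (39/4)x + 21/4


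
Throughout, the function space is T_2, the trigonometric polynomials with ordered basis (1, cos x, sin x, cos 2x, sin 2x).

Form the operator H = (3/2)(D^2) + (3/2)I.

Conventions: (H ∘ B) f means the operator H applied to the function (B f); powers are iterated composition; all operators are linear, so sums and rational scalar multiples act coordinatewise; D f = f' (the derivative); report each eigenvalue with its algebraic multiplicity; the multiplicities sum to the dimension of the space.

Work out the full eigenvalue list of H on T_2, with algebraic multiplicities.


λ = -9/2 (multiplicity 2), λ = 0 (multiplicity 2), λ = 3/2 (multiplicity 1)

image of 1: 3/2
image of cos x: 0
image of sin x: 0
image of cos 2x: -(9/2)cos 2x
image of sin 2x: -(9/2)sin 2x
the matrix is diagonal; its diagonal is (3/2, 0, 0, -9/2, -9/2)
for a triangular matrix the eigenvalues are the diagonal entries, with algebraic multiplicity their repetition count


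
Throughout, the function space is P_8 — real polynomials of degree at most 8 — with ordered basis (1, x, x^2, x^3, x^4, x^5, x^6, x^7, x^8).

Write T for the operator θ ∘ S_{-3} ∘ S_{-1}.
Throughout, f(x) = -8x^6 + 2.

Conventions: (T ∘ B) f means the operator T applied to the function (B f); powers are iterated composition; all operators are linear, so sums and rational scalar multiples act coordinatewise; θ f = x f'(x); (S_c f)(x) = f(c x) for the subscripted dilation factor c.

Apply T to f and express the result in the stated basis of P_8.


S_{-1} f = -8x^6 + 2
S_{-3} S_{-1} f = -5832x^6 + 2
θ S_{-3} S_{-1} f = -34992x^6

the result is g(x) = -34992x^6


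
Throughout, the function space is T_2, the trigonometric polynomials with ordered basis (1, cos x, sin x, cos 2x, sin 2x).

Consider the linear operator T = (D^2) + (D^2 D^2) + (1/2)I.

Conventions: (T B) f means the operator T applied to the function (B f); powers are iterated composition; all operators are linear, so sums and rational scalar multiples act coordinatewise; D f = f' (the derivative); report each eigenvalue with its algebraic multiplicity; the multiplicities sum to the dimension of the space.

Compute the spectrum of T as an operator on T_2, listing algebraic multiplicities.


image of 1: 1/2
image of cos x: (1/2)cos x
image of sin x: (1/2)sin x
image of cos 2x: (25/2)cos 2x
image of sin 2x: (25/2)sin 2x
the matrix is diagonal; its diagonal is (1/2, 1/2, 1/2, 25/2, 25/2)
for a triangular matrix the eigenvalues are the diagonal entries, with algebraic multiplicity their repetition count

λ = 1/2 (multiplicity 3), λ = 25/2 (multiplicity 2)


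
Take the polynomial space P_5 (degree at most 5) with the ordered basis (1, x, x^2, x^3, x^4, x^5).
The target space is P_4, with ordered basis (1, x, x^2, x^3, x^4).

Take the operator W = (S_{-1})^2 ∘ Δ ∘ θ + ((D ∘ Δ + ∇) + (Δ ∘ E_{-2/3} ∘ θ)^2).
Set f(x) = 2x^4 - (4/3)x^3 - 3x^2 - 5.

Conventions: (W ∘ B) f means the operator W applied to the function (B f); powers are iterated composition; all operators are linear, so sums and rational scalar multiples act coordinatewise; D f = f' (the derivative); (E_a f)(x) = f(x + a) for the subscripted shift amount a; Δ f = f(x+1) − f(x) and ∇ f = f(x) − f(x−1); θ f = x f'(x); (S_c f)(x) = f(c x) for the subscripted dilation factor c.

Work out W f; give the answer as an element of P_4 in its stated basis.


θ f = 8x^4 - 4x^3 - 6x^2
Δ θ f = 32x^3 + 36x^2 + 8x - 2
S_{-1} Δ θ f = -32x^3 + 36x^2 - 8x - 2
S_{-1} S_{-1} Δ θ f = 32x^3 + 36x^2 + 8x - 2
Δ f = 8x^3 + 8x^2 - 2x - 7/3
D Δ f = 24x^2 + 16x - 2
∇ f = 8x^3 - 16x^2 + 6x - 1/3
(D ∘ Δ + ∇) f = 8x^3 + 8x^2 + 22x - 7/3
θ f = 8x^4 - 4x^3 - 6x^2
E_{-2/3} θ f = 8x^4 - (76/3)x^3 + (70/3)x^2 - (184/27)x + 8/81
Δ E_{-2/3} θ f = 32x^3 - 28x^2 + (8/3)x - 22/27
θ (Δ ∘ E_{-2/3} ∘ θ) f = 96x^3 - 56x^2 + (8/3)x
E_{-2/3} θ (Δ ∘ E_{-2/3} ∘ θ) f = 96x^3 - 248x^2 + (616/3)x - 496/9
Δ E_{-2/3} θ (Δ ∘ E_{-2/3} ∘ θ) f = 288x^2 - 208x + 160/3
((D ∘ Δ + ∇) + (Δ ∘ E_{-2/3} ∘ θ)^2) f = 8x^3 + 296x^2 - 186x + 51
((S_{-1})^2 ∘ Δ ∘ θ + ((D ∘ Δ + ∇) + (Δ ∘ E_{-2/3} ∘ θ)^2)) f = 40x^3 + 332x^2 - 178x + 49

the image equals g(x) = 40x^3 + 332x^2 - 178x + 49


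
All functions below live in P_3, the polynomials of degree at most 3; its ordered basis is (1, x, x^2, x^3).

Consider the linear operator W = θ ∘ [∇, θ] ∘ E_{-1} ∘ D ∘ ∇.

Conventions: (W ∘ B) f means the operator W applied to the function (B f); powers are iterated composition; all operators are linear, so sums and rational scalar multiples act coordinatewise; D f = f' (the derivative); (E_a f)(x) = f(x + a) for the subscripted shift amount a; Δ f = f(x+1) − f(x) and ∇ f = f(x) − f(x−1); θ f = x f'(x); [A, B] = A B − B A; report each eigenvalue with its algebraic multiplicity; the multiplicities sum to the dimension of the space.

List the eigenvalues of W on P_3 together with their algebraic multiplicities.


λ = 0 (multiplicity 4)

image of 1: 0
image of x: 0
image of x^2: 0
image of x^3: 0
the matrix is upper triangular; its diagonal is (0, 0, 0, 0)
for a triangular matrix the eigenvalues are the diagonal entries, with algebraic multiplicity their repetition count


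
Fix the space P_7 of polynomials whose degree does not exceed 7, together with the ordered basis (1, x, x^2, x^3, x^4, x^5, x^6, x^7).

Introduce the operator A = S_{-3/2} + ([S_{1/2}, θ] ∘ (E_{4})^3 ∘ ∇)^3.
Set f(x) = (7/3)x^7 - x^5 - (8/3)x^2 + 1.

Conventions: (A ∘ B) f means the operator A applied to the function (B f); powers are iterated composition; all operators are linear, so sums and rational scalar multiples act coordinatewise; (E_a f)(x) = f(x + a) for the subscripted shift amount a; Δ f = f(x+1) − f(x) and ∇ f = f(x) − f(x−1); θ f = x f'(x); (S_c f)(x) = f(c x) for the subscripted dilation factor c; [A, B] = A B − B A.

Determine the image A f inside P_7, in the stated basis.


g(x) = -(5103/128)x^7 + (243/32)x^5 - 6x^2 + 1

S_{-3/2} f = -(5103/128)x^7 + (243/32)x^5 - 6x^2 + 1
∇ f = (49/3)x^6 - 49x^5 + (230/3)x^4 - (215/3)x^3 + 39x^2 - (50/3)x + 4
E_{4} ∇ f = (49/3)x^6 + 343x^5 + (9050/3)x^4 + (42665/3)x^3 + 37899x^2 + 54114x + 96980/3
E_{4} E_{4} ∇ f = (49/3)x^6 + 735x^5 + (41390/3)x^4 + 138275x^3 + 780399x^2 + (7054814/3)x + 8867260/3
E_{4} E_{4} E_{4} ∇ f = (49/3)x^6 + 1127x^5 + (97250/3)x^4 + (1492585/3)x^3 + 4297299x^2 + (59415286/3)x + 38049644
θ (E_{4})^3 ∇ f = 98x^6 + 5635x^5 + (389000/3)x^4 + 1492585x^3 + 8594598x^2 + (59415286/3)x
S_{1/2} θ (E_{4})^3 ∇ f = (49/32)x^6 + (5635/32)x^5 + (48625/6)x^4 + (1492585/8)x^3 + (4297299/2)x^2 + (29707643/3)x
S_{1/2} (E_{4})^3 ∇ f = (49/192)x^6 + (1127/32)x^5 + (48625/24)x^4 + (1492585/24)x^3 + (4297299/4)x^2 + (29707643/3)x + 38049644
θ S_{1/2} (E_{4})^3 ∇ f = (49/32)x^6 + (5635/32)x^5 + (48625/6)x^4 + (1492585/8)x^3 + (4297299/2)x^2 + (29707643/3)x
[S_{1/2}, θ] (E_{4})^3 ∇ f = 0
∇ ([S_{1/2}, θ] ∘ (E_{4})^3 ∘ ∇) f = 0
E_{4} ∇ ([S_{1/2}, θ] ∘ (E_{4})^3 ∘ ∇) f = 0
E_{4} E_{4} ∇ ([S_{1/2}, θ] ∘ (E_{4})^3 ∘ ∇) f = 0
E_{4} E_{4} E_{4} ∇ ([S_{1/2}, θ] ∘ (E_{4})^3 ∘ ∇) f = 0
θ (E_{4})^3 ∇ ([S_{1/2}, θ] ∘ (E_{4})^3 ∘ ∇) f = 0
S_{1/2} θ (E_{4})^3 ∇ ([S_{1/2}, θ] ∘ (E_{4})^3 ∘ ∇) f = 0
S_{1/2} (E_{4})^3 ∇ ([S_{1/2}, θ] ∘ (E_{4})^3 ∘ ∇) f = 0
θ S_{1/2} (E_{4})^3 ∇ ([S_{1/2}, θ] ∘ (E_{4})^3 ∘ ∇) f = 0
[S_{1/2}, θ] (E_{4})^3 ∇ ([S_{1/2}, θ] ∘ (E_{4})^3 ∘ ∇) f = 0
∇ ([S_{1/2}, θ] ∘ (E_{4})^3 ∘ ∇) ([S_{1/2}, θ] ∘ (E_{4})^3 ∘ ∇) f = 0
E_{4} ∇ ([S_{1/2}, θ] ∘ (E_{4})^3 ∘ ∇) ([S_{1/2}, θ] ∘ (E_{4})^3 ∘ ∇) f = 0
E_{4} E_{4} ∇ ([S_{1/2}, θ] ∘ (E_{4})^3 ∘ ∇) ([S_{1/2}, θ] ∘ (E_{4})^3 ∘ ∇) f = 0
E_{4} E_{4} E_{4} ∇ ([S_{1/2}, θ] ∘ (E_{4})^3 ∘ ∇) ([S_{1/2}, θ] ∘ (E_{4})^3 ∘ ∇) f = 0
θ (E_{4})^3 ∇ ([S_{1/2}, θ] ∘ (E_{4})^3 ∘ ∇) ([S_{1/2}, θ] ∘ (E_{4})^3 ∘ ∇) f = 0
S_{1/2} θ (E_{4})^3 ∇ ([S_{1/2}, θ] ∘ (E_{4})^3 ∘ ∇) ([S_{1/2}, θ] ∘ (E_{4})^3 ∘ ∇) f = 0
S_{1/2} (E_{4})^3 ∇ ([S_{1/2}, θ] ∘ (E_{4})^3 ∘ ∇) ([S_{1/2}, θ] ∘ (E_{4})^3 ∘ ∇) f = 0
θ S_{1/2} (E_{4})^3 ∇ ([S_{1/2}, θ] ∘ (E_{4})^3 ∘ ∇) ([S_{1/2}, θ] ∘ (E_{4})^3 ∘ ∇) f = 0
[S_{1/2}, θ] (E_{4})^3 ∇ ([S_{1/2}, θ] ∘ (E_{4})^3 ∘ ∇) ([S_{1/2}, θ] ∘ (E_{4})^3 ∘ ∇) f = 0
(S_{-3/2} + ([S_{1/2}, θ] ∘ (E_{4})^3 ∘ ∇)^3) f = -(5103/128)x^7 + (243/32)x^5 - 6x^2 + 1


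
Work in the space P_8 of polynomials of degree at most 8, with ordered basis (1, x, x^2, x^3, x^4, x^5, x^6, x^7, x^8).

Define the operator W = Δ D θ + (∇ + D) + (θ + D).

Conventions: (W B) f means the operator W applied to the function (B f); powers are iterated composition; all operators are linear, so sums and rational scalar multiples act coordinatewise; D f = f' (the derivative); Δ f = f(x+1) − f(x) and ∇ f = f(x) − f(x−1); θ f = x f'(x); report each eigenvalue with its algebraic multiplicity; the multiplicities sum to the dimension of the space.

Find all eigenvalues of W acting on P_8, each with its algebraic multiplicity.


image of 1: 0
image of x: x + 3
image of x^2: 2x^2 + 6x + 3
image of x^3: 3x^3 + 9x^2 + 15x + 10
image of x^4: 4x^4 + 12x^3 + 42x^2 + 52x + 15
image of x^5: 5x^5 + 15x^4 + 90x^3 + 160x^2 + 95x + 26
image of x^6: 6x^6 + 18x^5 + 165x^4 + 380x^3 + 345x^2 + 186x + 35
image of x^7: 7x^7 + 21x^6 + 273x^5 + 770x^4 + 945x^3 + 756x^2 + 287x + 50
image of x^8: 8x^8 + 24x^7 + 420x^6 + 1400x^5 + 2170x^4 + 2296x^3 + 1316x^2 + 456x + 63
the matrix is upper triangular; its diagonal is (0, 1, 2, 3, 4, 5, 6, 7, 8)
for a triangular matrix the eigenvalues are the diagonal entries, with algebraic multiplicity their repetition count

λ = 0 (multiplicity 1), λ = 1 (multiplicity 1), λ = 2 (multiplicity 1), λ = 3 (multiplicity 1), λ = 4 (multiplicity 1), λ = 5 (multiplicity 1), λ = 6 (multiplicity 1), λ = 7 (multiplicity 1), λ = 8 (multiplicity 1)


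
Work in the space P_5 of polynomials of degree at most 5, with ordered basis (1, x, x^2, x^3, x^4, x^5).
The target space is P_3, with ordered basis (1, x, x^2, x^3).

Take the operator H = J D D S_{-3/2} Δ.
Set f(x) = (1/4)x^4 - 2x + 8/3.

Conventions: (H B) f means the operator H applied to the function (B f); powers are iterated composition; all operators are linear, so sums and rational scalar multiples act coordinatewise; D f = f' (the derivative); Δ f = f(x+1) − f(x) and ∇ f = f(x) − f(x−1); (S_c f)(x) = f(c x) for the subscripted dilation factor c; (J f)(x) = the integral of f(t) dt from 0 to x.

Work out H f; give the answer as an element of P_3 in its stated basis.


Δ f = x^3 + (3/2)x^2 + x - 7/4
S_{-3/2} Δ f = -(27/8)x^3 + (27/8)x^2 - (3/2)x - 7/4
D S_{-3/2} Δ f = -(81/8)x^2 + (27/4)x - 3/2
D (D S_{-3/2} Δ) f = -(81/4)x + 27/4
J D (D S_{-3/2} Δ) f = -(81/8)x^2 + (27/4)x

g(x) = -(81/8)x^2 + (27/4)x


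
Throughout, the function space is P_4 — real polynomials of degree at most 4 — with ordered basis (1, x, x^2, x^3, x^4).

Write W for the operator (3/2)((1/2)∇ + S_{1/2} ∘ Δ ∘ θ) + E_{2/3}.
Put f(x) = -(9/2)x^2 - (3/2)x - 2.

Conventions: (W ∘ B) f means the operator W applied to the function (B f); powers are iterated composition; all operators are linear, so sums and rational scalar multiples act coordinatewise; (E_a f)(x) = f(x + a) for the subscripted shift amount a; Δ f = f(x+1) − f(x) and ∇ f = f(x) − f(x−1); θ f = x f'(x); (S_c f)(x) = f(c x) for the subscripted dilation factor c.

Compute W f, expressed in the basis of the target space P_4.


∇ f = -9x + 3
((1/2)∇) f = -(9/2)x + 3/2
θ f = -9x^2 - (3/2)x
Δ θ f = -18x - 21/2
S_{1/2} Δ θ f = -9x - 21/2
((1/2)∇ + S_{1/2} ∘ Δ ∘ θ) f = -(27/2)x - 9
((3/2)((1/2)∇ + S_{1/2} ∘ Δ ∘ θ)) f = -(81/4)x - 27/2
E_{2/3} f = -(9/2)x^2 - (15/2)x - 5
((3/2)((1/2)∇ + S_{1/2} ∘ Δ ∘ θ) + E_{2/3}) f = -(9/2)x^2 - (111/4)x - 37/2

the result is g(x) = -(9/2)x^2 - (111/4)x - 37/2


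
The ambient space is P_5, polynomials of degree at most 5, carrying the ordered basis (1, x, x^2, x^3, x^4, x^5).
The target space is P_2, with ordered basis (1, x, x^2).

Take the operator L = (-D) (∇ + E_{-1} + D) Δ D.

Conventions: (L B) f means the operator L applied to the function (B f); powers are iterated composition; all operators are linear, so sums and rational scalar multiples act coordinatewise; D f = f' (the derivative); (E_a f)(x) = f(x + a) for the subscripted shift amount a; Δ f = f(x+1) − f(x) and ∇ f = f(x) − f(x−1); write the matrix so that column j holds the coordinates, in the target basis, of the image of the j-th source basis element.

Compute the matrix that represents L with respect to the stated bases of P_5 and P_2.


the matrix is [[0, 0, 0, -6, -36, -80]; [0, 0, 0, 0, -24, -180]; [0, 0, 0, 0, 0, -60]] (rows listed top to bottom)

image of 1: 0
image of x: 0
image of x^2: 0
image of x^3: -6
image of x^4: -24x - 36
image of x^5: -60x^2 - 180x - 80
each image's coordinates form column j of the matrix


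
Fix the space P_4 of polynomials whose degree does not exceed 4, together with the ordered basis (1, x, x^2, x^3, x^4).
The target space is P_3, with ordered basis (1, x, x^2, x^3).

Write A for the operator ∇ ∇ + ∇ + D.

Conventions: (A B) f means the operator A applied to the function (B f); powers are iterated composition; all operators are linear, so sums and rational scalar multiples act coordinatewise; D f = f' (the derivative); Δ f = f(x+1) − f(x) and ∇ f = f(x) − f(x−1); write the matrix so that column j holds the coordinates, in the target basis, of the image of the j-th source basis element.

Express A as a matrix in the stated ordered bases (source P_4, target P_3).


the matrix is [[0, 2, 1, -5, 13]; [0, 0, 4, 3, -20]; [0, 0, 0, 6, 6]; [0, 0, 0, 0, 8]] (rows listed top to bottom)

image of 1: 0
image of x: 2
image of x^2: 4x + 1
image of x^3: 6x^2 + 3x - 5
image of x^4: 8x^3 + 6x^2 - 20x + 13
each image's coordinates form column j of the matrix


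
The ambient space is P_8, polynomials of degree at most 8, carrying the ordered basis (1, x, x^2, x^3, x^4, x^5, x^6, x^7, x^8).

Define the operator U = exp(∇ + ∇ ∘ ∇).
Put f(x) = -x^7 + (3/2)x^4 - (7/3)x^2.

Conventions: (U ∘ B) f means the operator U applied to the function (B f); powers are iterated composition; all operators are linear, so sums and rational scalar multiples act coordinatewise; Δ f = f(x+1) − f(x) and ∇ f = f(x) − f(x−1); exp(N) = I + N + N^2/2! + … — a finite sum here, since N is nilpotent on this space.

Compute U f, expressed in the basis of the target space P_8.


order-1 term: -7x^6 - 21x^5 + 175x^4 - 449x^3 + 618x^2 - (1385/3)x + 853/6
order-2 term: -21x^5 - 105x^4 + 595x^3 - 306x^2 - 1879x + 14575/6
order-3 term: -35x^4 - 210x^3 + 735x^2 + 636x - 1972
order-4 term: -35x^3 - 210x^2 + 385x + 983/2
order-5 term: -21x^2 - 105x + 70
order-6 term: -7x - 21
order-7 term: -1
the series for exp(∇ + ∇ ∘ ∇) f terminates at order 7
exp(∇ + ∇ ∘ ∇) f = -x^7 - 7x^6 - 42x^5 + (73/2)x^4 - 99x^3 + (2441/3)x^2 - (4295/3)x + 6833/6

g(x) = -x^7 - 7x^6 - 42x^5 + (73/2)x^4 - 99x^3 + (2441/3)x^2 - (4295/3)x + 6833/6


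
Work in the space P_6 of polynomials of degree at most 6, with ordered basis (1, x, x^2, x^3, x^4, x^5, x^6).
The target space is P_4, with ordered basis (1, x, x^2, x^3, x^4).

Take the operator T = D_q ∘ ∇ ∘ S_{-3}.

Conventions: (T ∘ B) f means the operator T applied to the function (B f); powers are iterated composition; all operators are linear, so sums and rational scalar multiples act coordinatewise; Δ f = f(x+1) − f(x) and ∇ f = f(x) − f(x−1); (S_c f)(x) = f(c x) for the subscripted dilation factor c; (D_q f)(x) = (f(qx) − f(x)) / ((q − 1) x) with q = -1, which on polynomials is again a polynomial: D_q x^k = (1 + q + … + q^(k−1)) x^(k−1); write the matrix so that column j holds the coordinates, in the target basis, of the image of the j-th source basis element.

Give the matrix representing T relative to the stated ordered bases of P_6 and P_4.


the matrix is [[0, 0, 18, 81, 324, 1215, 4374]; [0, 0, 0, 0, 0, 0, 0]; [0, 0, 0, 0, 324, 2430, 14580]; [0, 0, 0, 0, 0, 0, 0]; [0, 0, 0, 0, 0, 0, 4374]] (rows listed top to bottom)

image of 1: 0
image of x: 0
image of x^2: 18
image of x^3: 81
image of x^4: 324x^2 + 324
image of x^5: 2430x^2 + 1215
image of x^6: 4374x^4 + 14580x^2 + 4374
each image's coordinates form column j of the matrix


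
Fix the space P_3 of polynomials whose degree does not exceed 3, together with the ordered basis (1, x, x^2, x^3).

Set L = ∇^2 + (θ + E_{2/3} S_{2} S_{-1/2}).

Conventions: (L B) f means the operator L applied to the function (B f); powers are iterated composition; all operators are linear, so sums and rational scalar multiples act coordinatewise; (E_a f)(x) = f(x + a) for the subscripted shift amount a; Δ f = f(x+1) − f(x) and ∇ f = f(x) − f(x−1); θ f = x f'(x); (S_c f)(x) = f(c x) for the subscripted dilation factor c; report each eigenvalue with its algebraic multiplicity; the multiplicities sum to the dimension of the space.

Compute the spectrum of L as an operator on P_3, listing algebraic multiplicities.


image of 1: 1
image of x: -2/3
image of x^2: 3x^2 + (4/3)x + 22/9
image of x^3: 2x^3 - 2x^2 + (14/3)x - 170/27
the matrix is upper triangular; its diagonal is (1, 0, 3, 2)
for a triangular matrix the eigenvalues are the diagonal entries, with algebraic multiplicity their repetition count

λ = 0 (multiplicity 1), λ = 1 (multiplicity 1), λ = 2 (multiplicity 1), λ = 3 (multiplicity 1)


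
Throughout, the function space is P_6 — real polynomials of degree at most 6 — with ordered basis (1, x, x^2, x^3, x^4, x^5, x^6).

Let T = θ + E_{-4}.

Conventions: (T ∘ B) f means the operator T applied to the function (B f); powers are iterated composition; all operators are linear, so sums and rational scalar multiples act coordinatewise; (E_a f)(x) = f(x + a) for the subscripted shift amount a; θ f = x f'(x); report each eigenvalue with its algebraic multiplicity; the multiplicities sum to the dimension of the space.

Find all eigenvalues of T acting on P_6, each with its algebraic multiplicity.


image of 1: 1
image of x: 2x - 4
image of x^2: 3x^2 - 8x + 16
image of x^3: 4x^3 - 12x^2 + 48x - 64
image of x^4: 5x^4 - 16x^3 + 96x^2 - 256x + 256
image of x^5: 6x^5 - 20x^4 + 160x^3 - 640x^2 + 1280x - 1024
image of x^6: 7x^6 - 24x^5 + 240x^4 - 1280x^3 + 3840x^2 - 6144x + 4096
the matrix is upper triangular; its diagonal is (1, 2, 3, 4, 5, 6, 7)
for a triangular matrix the eigenvalues are the diagonal entries, with algebraic multiplicity their repetition count

λ = 1 (multiplicity 1), λ = 2 (multiplicity 1), λ = 3 (multiplicity 1), λ = 4 (multiplicity 1), λ = 5 (multiplicity 1), λ = 6 (multiplicity 1), λ = 7 (multiplicity 1)


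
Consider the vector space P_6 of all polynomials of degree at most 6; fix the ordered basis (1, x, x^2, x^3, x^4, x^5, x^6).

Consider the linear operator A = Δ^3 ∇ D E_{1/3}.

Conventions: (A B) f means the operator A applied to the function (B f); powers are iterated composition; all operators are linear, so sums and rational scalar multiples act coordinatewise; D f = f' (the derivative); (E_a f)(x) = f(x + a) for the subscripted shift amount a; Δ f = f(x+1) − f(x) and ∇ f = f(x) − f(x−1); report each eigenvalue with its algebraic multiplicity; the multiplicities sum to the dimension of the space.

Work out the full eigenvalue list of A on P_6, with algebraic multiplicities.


λ = 0 (multiplicity 7)

image of 1: 0
image of x: 0
image of x^2: 0
image of x^3: 0
image of x^4: 0
image of x^5: 120
image of x^6: 720x + 960
the matrix is upper triangular; its diagonal is (0, 0, 0, 0, 0, 0, 0)
for a triangular matrix the eigenvalues are the diagonal entries, with algebraic multiplicity their repetition count


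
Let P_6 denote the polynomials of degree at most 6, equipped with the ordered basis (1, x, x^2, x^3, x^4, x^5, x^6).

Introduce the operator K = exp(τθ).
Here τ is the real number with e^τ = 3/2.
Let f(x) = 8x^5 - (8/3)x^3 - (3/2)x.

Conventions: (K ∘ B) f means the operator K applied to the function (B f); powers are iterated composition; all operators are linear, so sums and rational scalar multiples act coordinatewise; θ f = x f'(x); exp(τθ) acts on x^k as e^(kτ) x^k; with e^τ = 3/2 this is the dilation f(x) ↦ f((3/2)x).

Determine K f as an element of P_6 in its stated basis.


exp(τθ) x^k = e^(kτ) x^k; with e^τ = 3/2 this sends x^k to (3/2)^k x^k
x ↦ 3/2 x
x^3 ↦ 27/8 x^3
x^5 ↦ 243/32 x^5
applying this coordinatewise to f: exp(τθ) f = (243/4)x^5 - 9x^3 - (9/4)x

the result is g(x) = (243/4)x^5 - 9x^3 - (9/4)x


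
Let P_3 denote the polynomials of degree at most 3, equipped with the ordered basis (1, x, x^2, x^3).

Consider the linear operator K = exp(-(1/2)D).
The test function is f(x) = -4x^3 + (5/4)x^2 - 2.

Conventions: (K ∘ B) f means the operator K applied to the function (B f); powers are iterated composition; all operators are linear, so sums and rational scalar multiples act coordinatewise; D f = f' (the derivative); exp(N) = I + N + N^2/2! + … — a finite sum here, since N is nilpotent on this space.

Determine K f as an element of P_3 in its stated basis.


order-1 term: 6x^2 - (5/4)x
order-2 term: -3x + 5/16
order-3 term: 1/2
the series for exp(-(1/2)D) f terminates at order 3
exp(-(1/2)D) f = -4x^3 + (29/4)x^2 - (17/4)x - 19/16

the result is g(x) = -4x^3 + (29/4)x^2 - (17/4)x - 19/16


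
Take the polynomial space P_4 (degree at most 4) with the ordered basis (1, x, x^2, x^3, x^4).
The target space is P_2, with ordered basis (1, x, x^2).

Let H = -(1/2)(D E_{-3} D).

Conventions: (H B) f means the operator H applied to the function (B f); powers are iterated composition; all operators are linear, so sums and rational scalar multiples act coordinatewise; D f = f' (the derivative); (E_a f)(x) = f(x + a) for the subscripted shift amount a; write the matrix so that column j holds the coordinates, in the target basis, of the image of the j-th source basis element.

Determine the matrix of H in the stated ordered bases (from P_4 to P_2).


image of 1: 0
image of x: 0
image of x^2: -1
image of x^3: -3x + 9
image of x^4: -6x^2 + 36x - 54
each image's coordinates form column j of the matrix

the matrix is [[0, 0, -1, 9, -54]; [0, 0, 0, -3, 36]; [0, 0, 0, 0, -6]] (rows listed top to bottom)


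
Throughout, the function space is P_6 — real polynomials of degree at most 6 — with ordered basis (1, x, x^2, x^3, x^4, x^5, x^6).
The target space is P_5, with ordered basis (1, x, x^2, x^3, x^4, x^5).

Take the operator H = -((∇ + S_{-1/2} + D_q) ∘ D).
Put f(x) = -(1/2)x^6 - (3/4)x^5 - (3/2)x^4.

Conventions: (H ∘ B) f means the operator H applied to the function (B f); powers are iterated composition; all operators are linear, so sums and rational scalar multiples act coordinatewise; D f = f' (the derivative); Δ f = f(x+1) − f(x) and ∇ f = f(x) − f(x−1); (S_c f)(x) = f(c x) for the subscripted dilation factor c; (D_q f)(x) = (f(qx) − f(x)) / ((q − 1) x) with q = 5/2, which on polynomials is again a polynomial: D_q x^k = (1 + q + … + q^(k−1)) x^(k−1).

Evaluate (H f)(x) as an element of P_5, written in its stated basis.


g(x) = -(3/32)x^5 + (13347/64)x^4 + (2541/32)x^3 + 84x^2 - 18x + 21/4

D f = -3x^5 - (15/4)x^4 - 6x^3
∇ D f = -15x^4 + 15x^3 - (51/2)x^2 + 18x - 21/4
S_{-1/2} D f = (3/32)x^5 - (15/64)x^4 + (3/4)x^3
D_q D f = -(3093/16)x^4 - (3045/32)x^3 - (117/2)x^2
(∇ + S_{-1/2} + D_q) D f = (3/32)x^5 - (13347/64)x^4 - (2541/32)x^3 - 84x^2 + 18x - 21/4
(-((∇ + S_{-1/2} + D_q) ∘ D)) f = -(3/32)x^5 + (13347/64)x^4 + (2541/32)x^3 + 84x^2 - 18x + 21/4
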